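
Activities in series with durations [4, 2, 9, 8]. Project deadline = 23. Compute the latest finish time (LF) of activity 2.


LF(activity 2) = deadline - sum of successor durations
Successors: activities 3 through 4 with durations [9, 8]
Sum of successor durations = 17
LF = 23 - 17 = 6

6


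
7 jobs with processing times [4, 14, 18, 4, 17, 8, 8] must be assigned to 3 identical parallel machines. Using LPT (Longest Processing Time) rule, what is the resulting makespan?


Sort jobs in decreasing order (LPT): [18, 17, 14, 8, 8, 4, 4]
Assign each job to the least loaded machine:
  Machine 1: jobs [18, 4, 4], load = 26
  Machine 2: jobs [17, 8], load = 25
  Machine 3: jobs [14, 8], load = 22
Makespan = max load = 26

26


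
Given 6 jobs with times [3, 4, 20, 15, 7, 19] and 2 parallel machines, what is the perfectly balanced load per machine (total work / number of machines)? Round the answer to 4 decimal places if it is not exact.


Total processing time = 3 + 4 + 20 + 15 + 7 + 19 = 68
Number of machines = 2
Ideal balanced load = 68 / 2 = 34.0

34.0


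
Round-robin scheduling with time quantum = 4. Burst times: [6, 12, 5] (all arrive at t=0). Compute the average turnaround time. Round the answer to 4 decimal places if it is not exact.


Time quantum = 4
Execution trace:
  J1 runs 4 units, time = 4
  J2 runs 4 units, time = 8
  J3 runs 4 units, time = 12
  J1 runs 2 units, time = 14
  J2 runs 4 units, time = 18
  J3 runs 1 units, time = 19
  J2 runs 4 units, time = 23
Finish times: [14, 23, 19]
Average turnaround = 56/3 = 18.6667

18.6667


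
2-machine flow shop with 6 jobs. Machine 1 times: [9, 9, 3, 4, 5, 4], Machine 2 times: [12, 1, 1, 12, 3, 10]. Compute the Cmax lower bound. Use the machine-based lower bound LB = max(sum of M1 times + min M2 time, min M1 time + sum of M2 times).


LB1 = sum(M1 times) + min(M2 times) = 34 + 1 = 35
LB2 = min(M1 times) + sum(M2 times) = 3 + 39 = 42
Lower bound = max(LB1, LB2) = max(35, 42) = 42

42


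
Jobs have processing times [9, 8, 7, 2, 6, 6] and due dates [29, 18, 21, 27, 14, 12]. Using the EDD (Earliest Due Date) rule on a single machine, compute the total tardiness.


Sort by due date (EDD order): [(6, 12), (6, 14), (8, 18), (7, 21), (2, 27), (9, 29)]
Compute completion times and tardiness:
  Job 1: p=6, d=12, C=6, tardiness=max(0,6-12)=0
  Job 2: p=6, d=14, C=12, tardiness=max(0,12-14)=0
  Job 3: p=8, d=18, C=20, tardiness=max(0,20-18)=2
  Job 4: p=7, d=21, C=27, tardiness=max(0,27-21)=6
  Job 5: p=2, d=27, C=29, tardiness=max(0,29-27)=2
  Job 6: p=9, d=29, C=38, tardiness=max(0,38-29)=9
Total tardiness = 19

19


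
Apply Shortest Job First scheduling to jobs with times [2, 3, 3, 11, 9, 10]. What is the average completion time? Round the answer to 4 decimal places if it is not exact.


SJF order (ascending): [2, 3, 3, 9, 10, 11]
Completion times:
  Job 1: burst=2, C=2
  Job 2: burst=3, C=5
  Job 3: burst=3, C=8
  Job 4: burst=9, C=17
  Job 5: burst=10, C=27
  Job 6: burst=11, C=38
Average completion = 97/6 = 16.1667

16.1667


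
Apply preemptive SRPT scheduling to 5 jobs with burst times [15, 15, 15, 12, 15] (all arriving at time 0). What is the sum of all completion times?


Since all jobs arrive at t=0, SRPT equals SPT ordering.
SPT order: [12, 15, 15, 15, 15]
Completion times:
  Job 1: p=12, C=12
  Job 2: p=15, C=27
  Job 3: p=15, C=42
  Job 4: p=15, C=57
  Job 5: p=15, C=72
Total completion time = 12 + 27 + 42 + 57 + 72 = 210

210


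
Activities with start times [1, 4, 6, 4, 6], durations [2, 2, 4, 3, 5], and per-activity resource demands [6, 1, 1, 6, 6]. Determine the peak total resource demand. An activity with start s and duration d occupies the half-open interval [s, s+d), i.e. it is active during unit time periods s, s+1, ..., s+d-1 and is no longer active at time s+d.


Each activity i is active on [start_i, start_i + duration_i).
Compute total resource usage per time slot:
  t=0: active resources = [], total = 0
  t=1: active resources = [6], total = 6
  t=2: active resources = [6], total = 6
  t=3: active resources = [], total = 0
  t=4: active resources = [1, 6], total = 7
  t=5: active resources = [1, 6], total = 7
  t=6: active resources = [1, 6, 6], total = 13
  t=7: active resources = [1, 6], total = 7
  t=8: active resources = [1, 6], total = 7
  t=9: active resources = [1, 6], total = 7
  t=10: active resources = [6], total = 6
Peak resource demand = 13

13


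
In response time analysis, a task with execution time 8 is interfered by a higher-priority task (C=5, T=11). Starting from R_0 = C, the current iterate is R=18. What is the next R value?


R_next = C + ceil(R_prev / T_hp) * C_hp
ceil(18 / 11) = ceil(1.6364) = 2
Interference = 2 * 5 = 10
R_next = 8 + 10 = 18
R_next = R_prev, so the iteration has converged (response time = 18).

18


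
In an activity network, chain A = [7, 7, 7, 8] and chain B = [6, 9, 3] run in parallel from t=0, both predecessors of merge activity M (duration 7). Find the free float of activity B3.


ES(B3) = sum of predecessors on chain B = 15
EF(B3) = ES + duration = 15 + 3 = 18
Successor of B3 is M. ES(M) = max(sum(A), sum(B)) = max(29, 18) = 29
Free float = ES(successor) - EF(current) = 29 - 18 = 11

11


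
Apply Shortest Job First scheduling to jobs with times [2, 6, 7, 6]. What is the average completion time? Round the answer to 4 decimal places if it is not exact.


SJF order (ascending): [2, 6, 6, 7]
Completion times:
  Job 1: burst=2, C=2
  Job 2: burst=6, C=8
  Job 3: burst=6, C=14
  Job 4: burst=7, C=21
Average completion = 45/4 = 11.25

11.25


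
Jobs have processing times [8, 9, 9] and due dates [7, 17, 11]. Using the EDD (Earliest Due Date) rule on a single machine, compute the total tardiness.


Sort by due date (EDD order): [(8, 7), (9, 11), (9, 17)]
Compute completion times and tardiness:
  Job 1: p=8, d=7, C=8, tardiness=max(0,8-7)=1
  Job 2: p=9, d=11, C=17, tardiness=max(0,17-11)=6
  Job 3: p=9, d=17, C=26, tardiness=max(0,26-17)=9
Total tardiness = 16

16


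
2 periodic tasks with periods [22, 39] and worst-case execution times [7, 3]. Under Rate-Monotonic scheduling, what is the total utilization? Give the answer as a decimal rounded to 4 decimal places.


Compute individual utilizations (exact fractions):
  Task 1: C/T = 7/22 (approx. 0.3182)
  Task 2: C/T = 3/39 = 1/13 (approx. 0.0769)
Total utilization U = 7/22 + 1/13 = 113/286
Rounded to 4 decimal places: U = 0.3951
RM (Liu & Layland) bound for 2 tasks = 0.828427; compare with U = 113/286 (approx. 0.395105)
U <= bound, so schedulable by RM sufficient condition.

0.3951


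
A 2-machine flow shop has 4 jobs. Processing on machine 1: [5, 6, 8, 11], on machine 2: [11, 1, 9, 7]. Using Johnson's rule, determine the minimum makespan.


Apply Johnson's rule:
  Group 1 (a <= b): [(1, 5, 11), (3, 8, 9)]
  Group 2 (a > b): [(4, 11, 7), (2, 6, 1)]
Optimal job order: [1, 3, 4, 2]
Schedule:
  Job 1: M1 done at 5, M2 done at 16
  Job 3: M1 done at 13, M2 done at 25
  Job 4: M1 done at 24, M2 done at 32
  Job 2: M1 done at 30, M2 done at 33
Makespan = 33

33


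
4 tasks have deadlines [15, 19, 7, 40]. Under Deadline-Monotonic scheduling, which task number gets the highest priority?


Sort tasks by relative deadline (ascending):
  Task 3: deadline = 7
  Task 1: deadline = 15
  Task 2: deadline = 19
  Task 4: deadline = 40
Priority order (highest first): [3, 1, 2, 4]
Highest priority task = 3

3


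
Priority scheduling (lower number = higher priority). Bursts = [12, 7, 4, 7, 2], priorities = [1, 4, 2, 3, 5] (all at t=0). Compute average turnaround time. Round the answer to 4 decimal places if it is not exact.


Sort by priority (ascending = highest first):
Order: [(1, 12), (2, 4), (3, 7), (4, 7), (5, 2)]
Completion times:
  Priority 1, burst=12, C=12
  Priority 2, burst=4, C=16
  Priority 3, burst=7, C=23
  Priority 4, burst=7, C=30
  Priority 5, burst=2, C=32
Average turnaround = 113/5 = 22.6

22.6


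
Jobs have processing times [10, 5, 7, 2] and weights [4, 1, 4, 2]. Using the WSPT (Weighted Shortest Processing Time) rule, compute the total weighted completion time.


Compute p/w ratios and sort ascending (WSPT): [(2, 2), (7, 4), (10, 4), (5, 1)]
Compute weighted completion times:
  Job (p=2,w=2): C=2, w*C=2*2=4
  Job (p=7,w=4): C=9, w*C=4*9=36
  Job (p=10,w=4): C=19, w*C=4*19=76
  Job (p=5,w=1): C=24, w*C=1*24=24
Total weighted completion time = 140

140


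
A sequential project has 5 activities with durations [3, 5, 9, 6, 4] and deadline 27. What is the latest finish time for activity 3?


LF(activity 3) = deadline - sum of successor durations
Successors: activities 4 through 5 with durations [6, 4]
Sum of successor durations = 10
LF = 27 - 10 = 17

17


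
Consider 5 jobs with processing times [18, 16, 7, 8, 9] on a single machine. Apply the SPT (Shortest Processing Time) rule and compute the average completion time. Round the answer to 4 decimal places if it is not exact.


Sort jobs by processing time (SPT order): [7, 8, 9, 16, 18]
Compute completion times sequentially:
  Job 1: processing = 7, completes at 7
  Job 2: processing = 8, completes at 15
  Job 3: processing = 9, completes at 24
  Job 4: processing = 16, completes at 40
  Job 5: processing = 18, completes at 58
Sum of completion times = 144
Average completion time = 144/5 = 28.8

28.8


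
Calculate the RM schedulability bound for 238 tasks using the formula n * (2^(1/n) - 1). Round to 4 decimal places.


Compute 2^(1/238) = 1.0029166282
Subtract 1: 1.0029166282 - 1 = 0.0029166282
Multiply by n: 238 * 0.0029166282 = 0.6941575116
Round to 4 dp: 0.6942

0.6942


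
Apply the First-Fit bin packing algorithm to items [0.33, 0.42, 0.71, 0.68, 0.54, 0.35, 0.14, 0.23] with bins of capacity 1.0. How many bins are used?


Place items sequentially using First-Fit:
  Item 0.33 -> new Bin 1
  Item 0.42 -> Bin 1 (now 0.75)
  Item 0.71 -> new Bin 2
  Item 0.68 -> new Bin 3
  Item 0.54 -> new Bin 4
  Item 0.35 -> Bin 4 (now 0.89)
  Item 0.14 -> Bin 1 (now 0.89)
  Item 0.23 -> Bin 2 (now 0.94)
Total bins used = 4

4


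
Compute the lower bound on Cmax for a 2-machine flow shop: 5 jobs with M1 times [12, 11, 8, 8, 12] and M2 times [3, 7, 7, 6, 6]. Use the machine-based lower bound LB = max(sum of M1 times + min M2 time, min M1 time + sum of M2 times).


LB1 = sum(M1 times) + min(M2 times) = 51 + 3 = 54
LB2 = min(M1 times) + sum(M2 times) = 8 + 29 = 37
Lower bound = max(LB1, LB2) = max(54, 37) = 54

54


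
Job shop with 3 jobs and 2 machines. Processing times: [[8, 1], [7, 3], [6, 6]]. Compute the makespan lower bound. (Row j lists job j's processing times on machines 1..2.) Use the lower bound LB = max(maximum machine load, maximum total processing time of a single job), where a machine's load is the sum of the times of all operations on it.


Machine loads:
  Machine 1: 8 + 7 + 6 = 21
  Machine 2: 1 + 3 + 6 = 10
Max machine load = 21
Job totals:
  Job 1: 9
  Job 2: 10
  Job 3: 12
Max job total = 12
Lower bound = max(21, 12) = 21

21


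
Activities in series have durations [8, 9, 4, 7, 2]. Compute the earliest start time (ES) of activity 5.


Activity 5 starts after activities 1 through 4 complete.
Predecessor durations: [8, 9, 4, 7]
ES = 8 + 9 + 4 + 7 = 28

28


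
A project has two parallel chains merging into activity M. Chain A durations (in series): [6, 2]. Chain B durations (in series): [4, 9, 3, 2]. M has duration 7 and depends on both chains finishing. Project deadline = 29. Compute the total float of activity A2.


Forward pass: ES(A2) = sum of predecessors on chain A = 6
EF = ES + duration = 6 + 2 = 8
Backward pass: LF(M) = deadline = 29; LS(M) = 29 - 7 = 22
LF(A2) = LS(M) - sum(successors on chain A) = 22 - 0 = 22
LS = LF - duration = 22 - 2 = 20
Total float = LS - ES = 20 - 6 = 14

14


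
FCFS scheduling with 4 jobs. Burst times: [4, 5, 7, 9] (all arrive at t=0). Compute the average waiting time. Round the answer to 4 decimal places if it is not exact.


FCFS order (as given): [4, 5, 7, 9]
Waiting times:
  Job 1: wait = 0
  Job 2: wait = 4
  Job 3: wait = 9
  Job 4: wait = 16
Sum of waiting times = 29
Average waiting time = 29/4 = 7.25

7.25


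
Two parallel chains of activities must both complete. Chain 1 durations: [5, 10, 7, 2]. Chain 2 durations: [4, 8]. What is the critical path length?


Path A total = 5 + 10 + 7 + 2 = 24
Path B total = 4 + 8 = 12
Critical path = longest path = max(24, 12) = 24

24


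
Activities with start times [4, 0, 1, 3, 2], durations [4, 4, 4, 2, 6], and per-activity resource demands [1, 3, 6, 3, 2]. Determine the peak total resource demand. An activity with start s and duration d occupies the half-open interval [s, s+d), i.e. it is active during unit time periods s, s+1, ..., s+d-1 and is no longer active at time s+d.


Each activity i is active on [start_i, start_i + duration_i).
Compute total resource usage per time slot:
  t=0: active resources = [3], total = 3
  t=1: active resources = [3, 6], total = 9
  t=2: active resources = [3, 6, 2], total = 11
  t=3: active resources = [3, 6, 3, 2], total = 14
  t=4: active resources = [1, 6, 3, 2], total = 12
  t=5: active resources = [1, 2], total = 3
  t=6: active resources = [1, 2], total = 3
  t=7: active resources = [1, 2], total = 3
Peak resource demand = 14

14


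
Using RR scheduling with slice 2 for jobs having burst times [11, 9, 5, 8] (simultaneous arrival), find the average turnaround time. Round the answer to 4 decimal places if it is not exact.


Time quantum = 2
Execution trace:
  J1 runs 2 units, time = 2
  J2 runs 2 units, time = 4
  J3 runs 2 units, time = 6
  J4 runs 2 units, time = 8
  J1 runs 2 units, time = 10
  J2 runs 2 units, time = 12
  J3 runs 2 units, time = 14
  J4 runs 2 units, time = 16
  J1 runs 2 units, time = 18
  J2 runs 2 units, time = 20
  J3 runs 1 units, time = 21
  J4 runs 2 units, time = 23
  J1 runs 2 units, time = 25
  J2 runs 2 units, time = 27
  J4 runs 2 units, time = 29
  J1 runs 2 units, time = 31
  J2 runs 1 units, time = 32
  J1 runs 1 units, time = 33
Finish times: [33, 32, 21, 29]
Average turnaround = 115/4 = 28.75

28.75


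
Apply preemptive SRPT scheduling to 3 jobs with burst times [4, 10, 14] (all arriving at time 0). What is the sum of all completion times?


Since all jobs arrive at t=0, SRPT equals SPT ordering.
SPT order: [4, 10, 14]
Completion times:
  Job 1: p=4, C=4
  Job 2: p=10, C=14
  Job 3: p=14, C=28
Total completion time = 4 + 14 + 28 = 46

46


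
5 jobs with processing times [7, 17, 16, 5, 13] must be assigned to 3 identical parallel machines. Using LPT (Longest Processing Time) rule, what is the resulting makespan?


Sort jobs in decreasing order (LPT): [17, 16, 13, 7, 5]
Assign each job to the least loaded machine:
  Machine 1: jobs [17], load = 17
  Machine 2: jobs [16, 5], load = 21
  Machine 3: jobs [13, 7], load = 20
Makespan = max load = 21

21


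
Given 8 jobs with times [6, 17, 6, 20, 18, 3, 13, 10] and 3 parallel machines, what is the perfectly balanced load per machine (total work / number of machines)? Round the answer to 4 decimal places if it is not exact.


Total processing time = 6 + 17 + 6 + 20 + 18 + 3 + 13 + 10 = 93
Number of machines = 3
Ideal balanced load = 93 / 3 = 31.0

31.0


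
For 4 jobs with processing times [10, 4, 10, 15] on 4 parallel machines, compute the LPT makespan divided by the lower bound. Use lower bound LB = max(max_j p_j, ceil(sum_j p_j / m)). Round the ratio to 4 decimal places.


LPT order: [15, 10, 10, 4]
Machine loads after assignment: [15, 10, 10, 4]
LPT makespan = 15
Lower bound = max(max_job, ceil(total/4)) = max(15, 10) = 15
Ratio = 15 / 15 = 1.0

1.0


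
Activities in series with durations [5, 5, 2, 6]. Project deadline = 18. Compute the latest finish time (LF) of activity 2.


LF(activity 2) = deadline - sum of successor durations
Successors: activities 3 through 4 with durations [2, 6]
Sum of successor durations = 8
LF = 18 - 8 = 10

10


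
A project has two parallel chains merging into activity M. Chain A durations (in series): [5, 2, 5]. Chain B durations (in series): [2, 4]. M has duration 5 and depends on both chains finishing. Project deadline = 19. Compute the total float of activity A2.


Forward pass: ES(A2) = sum of predecessors on chain A = 5
EF = ES + duration = 5 + 2 = 7
Backward pass: LF(M) = deadline = 19; LS(M) = 19 - 5 = 14
LF(A2) = LS(M) - sum(successors on chain A) = 14 - 5 = 9
LS = LF - duration = 9 - 2 = 7
Total float = LS - ES = 7 - 5 = 2

2


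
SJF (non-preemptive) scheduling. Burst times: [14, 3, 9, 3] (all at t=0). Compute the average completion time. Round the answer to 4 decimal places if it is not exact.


SJF order (ascending): [3, 3, 9, 14]
Completion times:
  Job 1: burst=3, C=3
  Job 2: burst=3, C=6
  Job 3: burst=9, C=15
  Job 4: burst=14, C=29
Average completion = 53/4 = 13.25

13.25


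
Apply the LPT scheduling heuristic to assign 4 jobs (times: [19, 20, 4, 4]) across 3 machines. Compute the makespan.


Sort jobs in decreasing order (LPT): [20, 19, 4, 4]
Assign each job to the least loaded machine:
  Machine 1: jobs [20], load = 20
  Machine 2: jobs [19], load = 19
  Machine 3: jobs [4, 4], load = 8
Makespan = max load = 20

20


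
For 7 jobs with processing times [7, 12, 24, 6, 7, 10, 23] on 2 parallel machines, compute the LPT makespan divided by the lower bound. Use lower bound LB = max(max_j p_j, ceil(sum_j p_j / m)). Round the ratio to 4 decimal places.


LPT order: [24, 23, 12, 10, 7, 7, 6]
Machine loads after assignment: [47, 42]
LPT makespan = 47
Lower bound = max(max_job, ceil(total/2)) = max(24, 45) = 45
Ratio = 47 / 45 = 1.0444

1.0444


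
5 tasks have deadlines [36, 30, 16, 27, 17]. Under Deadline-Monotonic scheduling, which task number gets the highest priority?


Sort tasks by relative deadline (ascending):
  Task 3: deadline = 16
  Task 5: deadline = 17
  Task 4: deadline = 27
  Task 2: deadline = 30
  Task 1: deadline = 36
Priority order (highest first): [3, 5, 4, 2, 1]
Highest priority task = 3

3


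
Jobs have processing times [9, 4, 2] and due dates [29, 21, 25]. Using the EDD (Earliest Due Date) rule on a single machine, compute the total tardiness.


Sort by due date (EDD order): [(4, 21), (2, 25), (9, 29)]
Compute completion times and tardiness:
  Job 1: p=4, d=21, C=4, tardiness=max(0,4-21)=0
  Job 2: p=2, d=25, C=6, tardiness=max(0,6-25)=0
  Job 3: p=9, d=29, C=15, tardiness=max(0,15-29)=0
Total tardiness = 0

0


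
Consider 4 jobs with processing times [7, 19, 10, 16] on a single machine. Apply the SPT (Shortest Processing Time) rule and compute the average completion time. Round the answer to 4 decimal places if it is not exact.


Sort jobs by processing time (SPT order): [7, 10, 16, 19]
Compute completion times sequentially:
  Job 1: processing = 7, completes at 7
  Job 2: processing = 10, completes at 17
  Job 3: processing = 16, completes at 33
  Job 4: processing = 19, completes at 52
Sum of completion times = 109
Average completion time = 109/4 = 27.25

27.25


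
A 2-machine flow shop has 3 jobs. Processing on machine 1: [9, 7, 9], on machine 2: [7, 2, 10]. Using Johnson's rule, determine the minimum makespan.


Apply Johnson's rule:
  Group 1 (a <= b): [(3, 9, 10)]
  Group 2 (a > b): [(1, 9, 7), (2, 7, 2)]
Optimal job order: [3, 1, 2]
Schedule:
  Job 3: M1 done at 9, M2 done at 19
  Job 1: M1 done at 18, M2 done at 26
  Job 2: M1 done at 25, M2 done at 28
Makespan = 28

28


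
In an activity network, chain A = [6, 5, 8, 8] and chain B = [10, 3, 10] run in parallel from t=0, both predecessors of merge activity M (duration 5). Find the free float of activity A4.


ES(A4) = sum of predecessors on chain A = 19
EF(A4) = ES + duration = 19 + 8 = 27
Successor of A4 is M. ES(M) = max(sum(A), sum(B)) = max(27, 23) = 27
Free float = ES(successor) - EF(current) = 27 - 27 = 0

0


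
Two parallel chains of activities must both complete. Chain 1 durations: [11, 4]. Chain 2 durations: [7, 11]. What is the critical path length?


Path A total = 11 + 4 = 15
Path B total = 7 + 11 = 18
Critical path = longest path = max(15, 18) = 18

18


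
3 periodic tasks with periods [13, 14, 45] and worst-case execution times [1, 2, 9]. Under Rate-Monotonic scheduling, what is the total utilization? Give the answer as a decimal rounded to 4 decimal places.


Compute individual utilizations (exact fractions):
  Task 1: C/T = 1/13 (approx. 0.0769)
  Task 2: C/T = 2/14 = 1/7 (approx. 0.1429)
  Task 3: C/T = 9/45 = 1/5 (approx. 0.2)
Total utilization U = 1/13 + 1/7 + 1/5 = 191/455
Rounded to 4 decimal places: U = 0.4198
RM (Liu & Layland) bound for 3 tasks = 0.779763; compare with U = 191/455 (approx. 0.419780)
U <= bound, so schedulable by RM sufficient condition.

0.4198


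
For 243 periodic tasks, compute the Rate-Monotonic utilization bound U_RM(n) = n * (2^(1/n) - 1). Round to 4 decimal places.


Compute 2^(1/243) = 1.0028565297
Subtract 1: 1.0028565297 - 1 = 0.0028565297
Multiply by n: 243 * 0.0028565297 = 0.6941367171
Round to 4 dp: 0.6941

0.6941


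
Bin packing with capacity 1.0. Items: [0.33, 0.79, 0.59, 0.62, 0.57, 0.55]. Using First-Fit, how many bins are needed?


Place items sequentially using First-Fit:
  Item 0.33 -> new Bin 1
  Item 0.79 -> new Bin 2
  Item 0.59 -> Bin 1 (now 0.92)
  Item 0.62 -> new Bin 3
  Item 0.57 -> new Bin 4
  Item 0.55 -> new Bin 5
Total bins used = 5

5


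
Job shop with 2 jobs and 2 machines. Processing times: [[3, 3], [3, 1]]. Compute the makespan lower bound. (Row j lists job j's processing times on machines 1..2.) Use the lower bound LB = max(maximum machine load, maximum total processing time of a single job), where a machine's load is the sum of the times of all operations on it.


Machine loads:
  Machine 1: 3 + 3 = 6
  Machine 2: 3 + 1 = 4
Max machine load = 6
Job totals:
  Job 1: 6
  Job 2: 4
Max job total = 6
Lower bound = max(6, 6) = 6

6


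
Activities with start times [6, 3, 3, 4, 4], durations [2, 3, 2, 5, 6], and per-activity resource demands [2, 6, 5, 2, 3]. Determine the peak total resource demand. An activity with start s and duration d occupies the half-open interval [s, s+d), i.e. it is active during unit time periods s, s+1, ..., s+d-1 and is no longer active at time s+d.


Each activity i is active on [start_i, start_i + duration_i).
Compute total resource usage per time slot:
  t=0: active resources = [], total = 0
  t=1: active resources = [], total = 0
  t=2: active resources = [], total = 0
  t=3: active resources = [6, 5], total = 11
  t=4: active resources = [6, 5, 2, 3], total = 16
  t=5: active resources = [6, 2, 3], total = 11
  t=6: active resources = [2, 2, 3], total = 7
  t=7: active resources = [2, 2, 3], total = 7
  t=8: active resources = [2, 3], total = 5
  t=9: active resources = [3], total = 3
Peak resource demand = 16

16


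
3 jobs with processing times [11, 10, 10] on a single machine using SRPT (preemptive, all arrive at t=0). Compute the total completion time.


Since all jobs arrive at t=0, SRPT equals SPT ordering.
SPT order: [10, 10, 11]
Completion times:
  Job 1: p=10, C=10
  Job 2: p=10, C=20
  Job 3: p=11, C=31
Total completion time = 10 + 20 + 31 = 61

61


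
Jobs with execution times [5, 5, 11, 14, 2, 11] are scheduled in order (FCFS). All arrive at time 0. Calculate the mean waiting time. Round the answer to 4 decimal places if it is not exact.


FCFS order (as given): [5, 5, 11, 14, 2, 11]
Waiting times:
  Job 1: wait = 0
  Job 2: wait = 5
  Job 3: wait = 10
  Job 4: wait = 21
  Job 5: wait = 35
  Job 6: wait = 37
Sum of waiting times = 108
Average waiting time = 108/6 = 18.0

18.0


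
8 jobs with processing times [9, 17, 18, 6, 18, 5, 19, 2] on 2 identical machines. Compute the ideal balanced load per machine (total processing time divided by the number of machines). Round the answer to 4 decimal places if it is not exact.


Total processing time = 9 + 17 + 18 + 6 + 18 + 5 + 19 + 2 = 94
Number of machines = 2
Ideal balanced load = 94 / 2 = 47.0

47.0


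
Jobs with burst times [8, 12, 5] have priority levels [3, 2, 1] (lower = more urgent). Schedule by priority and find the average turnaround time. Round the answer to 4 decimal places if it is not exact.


Sort by priority (ascending = highest first):
Order: [(1, 5), (2, 12), (3, 8)]
Completion times:
  Priority 1, burst=5, C=5
  Priority 2, burst=12, C=17
  Priority 3, burst=8, C=25
Average turnaround = 47/3 = 15.6667

15.6667


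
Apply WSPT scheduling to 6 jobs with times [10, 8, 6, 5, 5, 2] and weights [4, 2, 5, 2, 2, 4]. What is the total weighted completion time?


Compute p/w ratios and sort ascending (WSPT): [(2, 4), (6, 5), (10, 4), (5, 2), (5, 2), (8, 2)]
Compute weighted completion times:
  Job (p=2,w=4): C=2, w*C=4*2=8
  Job (p=6,w=5): C=8, w*C=5*8=40
  Job (p=10,w=4): C=18, w*C=4*18=72
  Job (p=5,w=2): C=23, w*C=2*23=46
  Job (p=5,w=2): C=28, w*C=2*28=56
  Job (p=8,w=2): C=36, w*C=2*36=72
Total weighted completion time = 294

294


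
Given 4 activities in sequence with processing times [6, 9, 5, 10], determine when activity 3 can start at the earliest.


Activity 3 starts after activities 1 through 2 complete.
Predecessor durations: [6, 9]
ES = 6 + 9 = 15

15


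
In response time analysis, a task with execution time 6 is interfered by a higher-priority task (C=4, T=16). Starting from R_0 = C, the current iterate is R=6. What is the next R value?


R_next = C + ceil(R_prev / T_hp) * C_hp
ceil(6 / 16) = ceil(0.375) = 1
Interference = 1 * 4 = 4
R_next = 6 + 4 = 10

10


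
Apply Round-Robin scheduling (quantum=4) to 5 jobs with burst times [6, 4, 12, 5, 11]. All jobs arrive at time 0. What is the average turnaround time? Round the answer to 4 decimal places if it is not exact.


Time quantum = 4
Execution trace:
  J1 runs 4 units, time = 4
  J2 runs 4 units, time = 8
  J3 runs 4 units, time = 12
  J4 runs 4 units, time = 16
  J5 runs 4 units, time = 20
  J1 runs 2 units, time = 22
  J3 runs 4 units, time = 26
  J4 runs 1 units, time = 27
  J5 runs 4 units, time = 31
  J3 runs 4 units, time = 35
  J5 runs 3 units, time = 38
Finish times: [22, 8, 35, 27, 38]
Average turnaround = 130/5 = 26.0

26.0


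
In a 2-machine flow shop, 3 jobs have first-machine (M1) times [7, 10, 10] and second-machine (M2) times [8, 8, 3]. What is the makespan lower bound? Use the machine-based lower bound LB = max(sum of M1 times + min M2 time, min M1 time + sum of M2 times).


LB1 = sum(M1 times) + min(M2 times) = 27 + 3 = 30
LB2 = min(M1 times) + sum(M2 times) = 7 + 19 = 26
Lower bound = max(LB1, LB2) = max(30, 26) = 30

30


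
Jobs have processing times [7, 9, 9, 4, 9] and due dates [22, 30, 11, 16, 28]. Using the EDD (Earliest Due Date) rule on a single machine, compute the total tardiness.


Sort by due date (EDD order): [(9, 11), (4, 16), (7, 22), (9, 28), (9, 30)]
Compute completion times and tardiness:
  Job 1: p=9, d=11, C=9, tardiness=max(0,9-11)=0
  Job 2: p=4, d=16, C=13, tardiness=max(0,13-16)=0
  Job 3: p=7, d=22, C=20, tardiness=max(0,20-22)=0
  Job 4: p=9, d=28, C=29, tardiness=max(0,29-28)=1
  Job 5: p=9, d=30, C=38, tardiness=max(0,38-30)=8
Total tardiness = 9

9


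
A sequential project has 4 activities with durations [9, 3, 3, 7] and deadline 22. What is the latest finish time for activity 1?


LF(activity 1) = deadline - sum of successor durations
Successors: activities 2 through 4 with durations [3, 3, 7]
Sum of successor durations = 13
LF = 22 - 13 = 9

9


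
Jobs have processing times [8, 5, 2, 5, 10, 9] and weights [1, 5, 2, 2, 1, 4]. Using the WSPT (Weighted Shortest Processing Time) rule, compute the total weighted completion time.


Compute p/w ratios and sort ascending (WSPT): [(5, 5), (2, 2), (9, 4), (5, 2), (8, 1), (10, 1)]
Compute weighted completion times:
  Job (p=5,w=5): C=5, w*C=5*5=25
  Job (p=2,w=2): C=7, w*C=2*7=14
  Job (p=9,w=4): C=16, w*C=4*16=64
  Job (p=5,w=2): C=21, w*C=2*21=42
  Job (p=8,w=1): C=29, w*C=1*29=29
  Job (p=10,w=1): C=39, w*C=1*39=39
Total weighted completion time = 213

213


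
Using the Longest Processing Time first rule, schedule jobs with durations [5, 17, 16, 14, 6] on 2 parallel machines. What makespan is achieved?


Sort jobs in decreasing order (LPT): [17, 16, 14, 6, 5]
Assign each job to the least loaded machine:
  Machine 1: jobs [17, 6, 5], load = 28
  Machine 2: jobs [16, 14], load = 30
Makespan = max load = 30

30


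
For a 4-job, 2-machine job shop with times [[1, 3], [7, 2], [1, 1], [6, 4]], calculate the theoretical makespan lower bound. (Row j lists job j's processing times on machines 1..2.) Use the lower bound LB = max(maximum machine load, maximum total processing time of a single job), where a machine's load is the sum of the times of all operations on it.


Machine loads:
  Machine 1: 1 + 7 + 1 + 6 = 15
  Machine 2: 3 + 2 + 1 + 4 = 10
Max machine load = 15
Job totals:
  Job 1: 4
  Job 2: 9
  Job 3: 2
  Job 4: 10
Max job total = 10
Lower bound = max(15, 10) = 15

15


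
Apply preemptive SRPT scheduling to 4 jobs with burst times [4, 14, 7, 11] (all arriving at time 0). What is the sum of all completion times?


Since all jobs arrive at t=0, SRPT equals SPT ordering.
SPT order: [4, 7, 11, 14]
Completion times:
  Job 1: p=4, C=4
  Job 2: p=7, C=11
  Job 3: p=11, C=22
  Job 4: p=14, C=36
Total completion time = 4 + 11 + 22 + 36 = 73

73


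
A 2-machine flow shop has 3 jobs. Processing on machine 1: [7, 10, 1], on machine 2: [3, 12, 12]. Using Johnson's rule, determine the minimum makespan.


Apply Johnson's rule:
  Group 1 (a <= b): [(3, 1, 12), (2, 10, 12)]
  Group 2 (a > b): [(1, 7, 3)]
Optimal job order: [3, 2, 1]
Schedule:
  Job 3: M1 done at 1, M2 done at 13
  Job 2: M1 done at 11, M2 done at 25
  Job 1: M1 done at 18, M2 done at 28
Makespan = 28

28


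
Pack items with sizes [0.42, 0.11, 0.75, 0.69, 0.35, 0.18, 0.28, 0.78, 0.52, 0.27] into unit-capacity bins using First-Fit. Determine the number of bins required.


Place items sequentially using First-Fit:
  Item 0.42 -> new Bin 1
  Item 0.11 -> Bin 1 (now 0.53)
  Item 0.75 -> new Bin 2
  Item 0.69 -> new Bin 3
  Item 0.35 -> Bin 1 (now 0.88)
  Item 0.18 -> Bin 2 (now 0.93)
  Item 0.28 -> Bin 3 (now 0.97)
  Item 0.78 -> new Bin 4
  Item 0.52 -> new Bin 5
  Item 0.27 -> Bin 5 (now 0.79)
Total bins used = 5

5


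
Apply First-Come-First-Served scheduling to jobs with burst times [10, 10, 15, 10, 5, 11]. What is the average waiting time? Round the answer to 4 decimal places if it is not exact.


FCFS order (as given): [10, 10, 15, 10, 5, 11]
Waiting times:
  Job 1: wait = 0
  Job 2: wait = 10
  Job 3: wait = 20
  Job 4: wait = 35
  Job 5: wait = 45
  Job 6: wait = 50
Sum of waiting times = 160
Average waiting time = 160/6 = 26.6667

26.6667


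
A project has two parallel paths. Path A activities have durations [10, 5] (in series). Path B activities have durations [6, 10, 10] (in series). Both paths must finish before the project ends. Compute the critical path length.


Path A total = 10 + 5 = 15
Path B total = 6 + 10 + 10 = 26
Critical path = longest path = max(15, 26) = 26

26


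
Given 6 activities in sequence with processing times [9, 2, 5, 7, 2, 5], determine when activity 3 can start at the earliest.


Activity 3 starts after activities 1 through 2 complete.
Predecessor durations: [9, 2]
ES = 9 + 2 = 11

11


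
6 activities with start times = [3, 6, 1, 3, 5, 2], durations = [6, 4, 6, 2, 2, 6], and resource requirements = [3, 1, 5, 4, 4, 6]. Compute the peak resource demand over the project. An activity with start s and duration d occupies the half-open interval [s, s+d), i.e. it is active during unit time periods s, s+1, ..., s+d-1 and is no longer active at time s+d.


Each activity i is active on [start_i, start_i + duration_i).
Compute total resource usage per time slot:
  t=0: active resources = [], total = 0
  t=1: active resources = [5], total = 5
  t=2: active resources = [5, 6], total = 11
  t=3: active resources = [3, 5, 4, 6], total = 18
  t=4: active resources = [3, 5, 4, 6], total = 18
  t=5: active resources = [3, 5, 4, 6], total = 18
  t=6: active resources = [3, 1, 5, 4, 6], total = 19
  t=7: active resources = [3, 1, 6], total = 10
  t=8: active resources = [3, 1], total = 4
  t=9: active resources = [1], total = 1
Peak resource demand = 19

19


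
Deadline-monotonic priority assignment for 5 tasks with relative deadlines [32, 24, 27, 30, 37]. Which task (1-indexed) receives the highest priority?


Sort tasks by relative deadline (ascending):
  Task 2: deadline = 24
  Task 3: deadline = 27
  Task 4: deadline = 30
  Task 1: deadline = 32
  Task 5: deadline = 37
Priority order (highest first): [2, 3, 4, 1, 5]
Highest priority task = 2

2


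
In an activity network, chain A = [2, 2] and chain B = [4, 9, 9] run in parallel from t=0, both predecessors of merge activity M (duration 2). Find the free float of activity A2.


ES(A2) = sum of predecessors on chain A = 2
EF(A2) = ES + duration = 2 + 2 = 4
Successor of A2 is M. ES(M) = max(sum(A), sum(B)) = max(4, 22) = 22
Free float = ES(successor) - EF(current) = 22 - 4 = 18

18


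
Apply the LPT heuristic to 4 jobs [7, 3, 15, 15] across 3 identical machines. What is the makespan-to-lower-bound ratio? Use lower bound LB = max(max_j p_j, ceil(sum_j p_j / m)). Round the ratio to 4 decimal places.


LPT order: [15, 15, 7, 3]
Machine loads after assignment: [15, 15, 10]
LPT makespan = 15
Lower bound = max(max_job, ceil(total/3)) = max(15, 14) = 15
Ratio = 15 / 15 = 1.0

1.0


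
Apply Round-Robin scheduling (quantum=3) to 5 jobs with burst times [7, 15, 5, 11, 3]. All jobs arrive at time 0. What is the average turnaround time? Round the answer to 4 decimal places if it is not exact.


Time quantum = 3
Execution trace:
  J1 runs 3 units, time = 3
  J2 runs 3 units, time = 6
  J3 runs 3 units, time = 9
  J4 runs 3 units, time = 12
  J5 runs 3 units, time = 15
  J1 runs 3 units, time = 18
  J2 runs 3 units, time = 21
  J3 runs 2 units, time = 23
  J4 runs 3 units, time = 26
  J1 runs 1 units, time = 27
  J2 runs 3 units, time = 30
  J4 runs 3 units, time = 33
  J2 runs 3 units, time = 36
  J4 runs 2 units, time = 38
  J2 runs 3 units, time = 41
Finish times: [27, 41, 23, 38, 15]
Average turnaround = 144/5 = 28.8

28.8


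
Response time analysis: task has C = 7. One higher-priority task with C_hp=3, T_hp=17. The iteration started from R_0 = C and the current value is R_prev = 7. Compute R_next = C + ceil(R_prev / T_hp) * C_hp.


R_next = C + ceil(R_prev / T_hp) * C_hp
ceil(7 / 17) = ceil(0.4118) = 1
Interference = 1 * 3 = 3
R_next = 7 + 3 = 10

10


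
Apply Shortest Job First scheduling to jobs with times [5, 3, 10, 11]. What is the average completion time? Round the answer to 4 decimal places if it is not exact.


SJF order (ascending): [3, 5, 10, 11]
Completion times:
  Job 1: burst=3, C=3
  Job 2: burst=5, C=8
  Job 3: burst=10, C=18
  Job 4: burst=11, C=29
Average completion = 58/4 = 14.5

14.5


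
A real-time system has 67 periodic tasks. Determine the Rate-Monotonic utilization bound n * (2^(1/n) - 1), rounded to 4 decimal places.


Compute 2^(1/67) = 1.0103991798
Subtract 1: 1.0103991798 - 1 = 0.0103991798
Multiply by n: 67 * 0.0103991798 = 0.6967450466
Round to 4 dp: 0.6967

0.6967


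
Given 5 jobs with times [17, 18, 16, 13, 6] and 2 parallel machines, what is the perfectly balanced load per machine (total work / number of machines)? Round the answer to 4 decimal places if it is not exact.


Total processing time = 17 + 18 + 16 + 13 + 6 = 70
Number of machines = 2
Ideal balanced load = 70 / 2 = 35.0

35.0


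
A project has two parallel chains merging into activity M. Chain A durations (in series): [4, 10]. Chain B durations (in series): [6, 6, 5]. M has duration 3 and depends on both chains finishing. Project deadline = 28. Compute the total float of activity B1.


Forward pass: ES(B1) = sum of predecessors on chain B = 0
EF = ES + duration = 0 + 6 = 6
Backward pass: LF(M) = deadline = 28; LS(M) = 28 - 3 = 25
LF(B1) = LS(M) - sum(successors on chain B) = 25 - 11 = 14
LS = LF - duration = 14 - 6 = 8
Total float = LS - ES = 8 - 0 = 8

8


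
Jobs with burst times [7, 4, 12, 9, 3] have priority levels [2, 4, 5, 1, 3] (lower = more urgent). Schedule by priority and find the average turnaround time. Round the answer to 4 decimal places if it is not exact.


Sort by priority (ascending = highest first):
Order: [(1, 9), (2, 7), (3, 3), (4, 4), (5, 12)]
Completion times:
  Priority 1, burst=9, C=9
  Priority 2, burst=7, C=16
  Priority 3, burst=3, C=19
  Priority 4, burst=4, C=23
  Priority 5, burst=12, C=35
Average turnaround = 102/5 = 20.4

20.4


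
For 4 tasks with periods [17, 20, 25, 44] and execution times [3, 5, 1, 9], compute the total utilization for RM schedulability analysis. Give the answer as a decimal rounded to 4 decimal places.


Compute individual utilizations (exact fractions):
  Task 1: C/T = 3/17 (approx. 0.1765)
  Task 2: C/T = 5/20 = 1/4 (approx. 0.25)
  Task 3: C/T = 1/25 (approx. 0.04)
  Task 4: C/T = 9/44 (approx. 0.2045)
Total utilization U = 3/17 + 1/4 + 1/25 + 9/44 = 3137/4675
Rounded to 4 decimal places: U = 0.6710
RM (Liu & Layland) bound for 4 tasks = 0.756828; compare with U = 3137/4675 (approx. 0.671016)
U <= bound, so schedulable by RM sufficient condition.

0.6710


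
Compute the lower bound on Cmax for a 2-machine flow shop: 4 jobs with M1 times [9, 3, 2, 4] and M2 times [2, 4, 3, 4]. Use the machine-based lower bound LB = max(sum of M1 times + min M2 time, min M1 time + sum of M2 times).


LB1 = sum(M1 times) + min(M2 times) = 18 + 2 = 20
LB2 = min(M1 times) + sum(M2 times) = 2 + 13 = 15
Lower bound = max(LB1, LB2) = max(20, 15) = 20

20


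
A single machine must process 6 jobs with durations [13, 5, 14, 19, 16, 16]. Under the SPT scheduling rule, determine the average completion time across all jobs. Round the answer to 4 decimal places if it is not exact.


Sort jobs by processing time (SPT order): [5, 13, 14, 16, 16, 19]
Compute completion times sequentially:
  Job 1: processing = 5, completes at 5
  Job 2: processing = 13, completes at 18
  Job 3: processing = 14, completes at 32
  Job 4: processing = 16, completes at 48
  Job 5: processing = 16, completes at 64
  Job 6: processing = 19, completes at 83
Sum of completion times = 250
Average completion time = 250/6 = 41.6667

41.6667


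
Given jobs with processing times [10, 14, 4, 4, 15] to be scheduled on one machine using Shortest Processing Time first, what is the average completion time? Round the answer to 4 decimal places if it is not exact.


Sort jobs by processing time (SPT order): [4, 4, 10, 14, 15]
Compute completion times sequentially:
  Job 1: processing = 4, completes at 4
  Job 2: processing = 4, completes at 8
  Job 3: processing = 10, completes at 18
  Job 4: processing = 14, completes at 32
  Job 5: processing = 15, completes at 47
Sum of completion times = 109
Average completion time = 109/5 = 21.8

21.8


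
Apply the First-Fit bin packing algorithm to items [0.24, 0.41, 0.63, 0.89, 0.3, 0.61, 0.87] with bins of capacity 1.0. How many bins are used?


Place items sequentially using First-Fit:
  Item 0.24 -> new Bin 1
  Item 0.41 -> Bin 1 (now 0.65)
  Item 0.63 -> new Bin 2
  Item 0.89 -> new Bin 3
  Item 0.3 -> Bin 1 (now 0.95)
  Item 0.61 -> new Bin 4
  Item 0.87 -> new Bin 5
Total bins used = 5

5


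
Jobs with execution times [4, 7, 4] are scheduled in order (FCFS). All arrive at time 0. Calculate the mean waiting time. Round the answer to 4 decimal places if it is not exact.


FCFS order (as given): [4, 7, 4]
Waiting times:
  Job 1: wait = 0
  Job 2: wait = 4
  Job 3: wait = 11
Sum of waiting times = 15
Average waiting time = 15/3 = 5.0

5.0


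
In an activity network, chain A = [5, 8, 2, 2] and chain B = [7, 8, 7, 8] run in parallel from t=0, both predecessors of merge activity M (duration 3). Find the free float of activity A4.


ES(A4) = sum of predecessors on chain A = 15
EF(A4) = ES + duration = 15 + 2 = 17
Successor of A4 is M. ES(M) = max(sum(A), sum(B)) = max(17, 30) = 30
Free float = ES(successor) - EF(current) = 30 - 17 = 13

13
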